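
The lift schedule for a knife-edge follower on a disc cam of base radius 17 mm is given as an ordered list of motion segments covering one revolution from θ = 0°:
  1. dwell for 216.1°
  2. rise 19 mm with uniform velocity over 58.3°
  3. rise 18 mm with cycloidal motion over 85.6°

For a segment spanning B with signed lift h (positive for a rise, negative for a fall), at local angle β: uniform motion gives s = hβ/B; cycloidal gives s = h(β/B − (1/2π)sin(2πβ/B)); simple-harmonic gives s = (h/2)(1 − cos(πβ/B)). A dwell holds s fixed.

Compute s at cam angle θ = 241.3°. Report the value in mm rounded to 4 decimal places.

seg 1 [0°–216.1°] dwell: s stays 0.0000
seg 2 [216.1°–274.4°] uniform, h=19: θ=241.3° here. β=25.2, B=58.3. 19·25.2/58.3 = 8.2127 → s = 8.2127

8.2127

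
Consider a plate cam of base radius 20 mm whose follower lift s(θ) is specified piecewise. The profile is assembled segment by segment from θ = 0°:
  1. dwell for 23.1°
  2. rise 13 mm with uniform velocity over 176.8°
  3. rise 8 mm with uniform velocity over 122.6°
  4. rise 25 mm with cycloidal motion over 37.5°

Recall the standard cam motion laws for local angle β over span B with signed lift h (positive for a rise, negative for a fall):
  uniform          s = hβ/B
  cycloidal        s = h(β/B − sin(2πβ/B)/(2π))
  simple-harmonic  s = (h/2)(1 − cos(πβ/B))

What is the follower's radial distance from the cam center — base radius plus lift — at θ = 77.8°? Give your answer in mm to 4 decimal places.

seg 1 [0°–23.1°] dwell: s stays 0.0000
seg 2 [23.1°–199.9°] uniform, h=13: θ=77.8° here. β=54.7, B=176.8. 13·54.7/176.8 = 4.0221 → s = 4.0221
radial distance = base radius + s = 20 + 4.0221 = 24.0221

24.0221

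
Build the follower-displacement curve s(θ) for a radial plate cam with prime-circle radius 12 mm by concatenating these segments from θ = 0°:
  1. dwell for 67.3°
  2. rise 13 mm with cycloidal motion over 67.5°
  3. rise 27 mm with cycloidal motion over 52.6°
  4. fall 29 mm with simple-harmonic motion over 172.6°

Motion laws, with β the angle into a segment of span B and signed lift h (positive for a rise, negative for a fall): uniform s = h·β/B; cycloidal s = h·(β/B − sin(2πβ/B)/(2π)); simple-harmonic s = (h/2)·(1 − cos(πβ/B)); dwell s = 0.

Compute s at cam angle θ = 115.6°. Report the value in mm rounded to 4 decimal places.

seg 1 [0°–67.3°] dwell: s stays 0.0000
seg 2 [67.3°–134.8°] cycloidal, h=13: θ=115.6° here. β=48.3, B=67.5. 13·(0.7156 − sin(2π·0.7156)/(2π)) = 11.3230 → s = 11.3230

11.3230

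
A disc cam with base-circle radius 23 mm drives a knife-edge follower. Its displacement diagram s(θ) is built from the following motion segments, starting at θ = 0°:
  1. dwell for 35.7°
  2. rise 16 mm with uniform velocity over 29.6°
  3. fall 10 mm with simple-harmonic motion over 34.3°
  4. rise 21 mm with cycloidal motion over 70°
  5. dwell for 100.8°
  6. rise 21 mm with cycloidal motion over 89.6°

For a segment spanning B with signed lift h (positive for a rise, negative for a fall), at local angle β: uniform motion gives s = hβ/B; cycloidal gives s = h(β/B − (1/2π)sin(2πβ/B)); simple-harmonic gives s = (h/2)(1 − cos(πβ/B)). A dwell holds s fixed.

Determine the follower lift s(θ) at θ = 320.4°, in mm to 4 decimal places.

seg 1 [0°–35.7°] dwell: s stays 0.0000
seg 2 [35.7°–65.3°] uniform, h=16: full span → s += 16 → s = 16.0000
seg 3 [65.3°–99.6°] simple-harmonic, h=-10: full span → s += -10 → s = 6.0000
seg 4 [99.6°–169.6°] cycloidal, h=21: full span → s += 21 → s = 27.0000
seg 5 [169.6°–270.4°] dwell: s stays 27.0000
seg 6 [270.4°–360°] cycloidal, h=21: θ=320.4° here. β=50, B=89.6. 21·(0.5580 − sin(2π·0.5580)/(2π)) = 12.9107 → s = 39.9107

39.9107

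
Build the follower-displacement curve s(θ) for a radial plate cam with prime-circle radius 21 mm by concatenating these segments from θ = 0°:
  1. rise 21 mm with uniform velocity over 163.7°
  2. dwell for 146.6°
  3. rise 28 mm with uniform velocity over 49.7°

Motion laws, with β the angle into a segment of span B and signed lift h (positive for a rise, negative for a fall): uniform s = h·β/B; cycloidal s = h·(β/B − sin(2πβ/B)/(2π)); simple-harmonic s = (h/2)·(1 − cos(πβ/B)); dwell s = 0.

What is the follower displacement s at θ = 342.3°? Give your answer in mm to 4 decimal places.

seg 1 [0°–163.7°] uniform, h=21: full span → s += 21 → s = 21.0000
seg 2 [163.7°–310.3°] dwell: s stays 21.0000
seg 3 [310.3°–360°] uniform, h=28: θ=342.3° here. β=32, B=49.7. 28·32/49.7 = 18.0282 → s = 39.0282

39.0282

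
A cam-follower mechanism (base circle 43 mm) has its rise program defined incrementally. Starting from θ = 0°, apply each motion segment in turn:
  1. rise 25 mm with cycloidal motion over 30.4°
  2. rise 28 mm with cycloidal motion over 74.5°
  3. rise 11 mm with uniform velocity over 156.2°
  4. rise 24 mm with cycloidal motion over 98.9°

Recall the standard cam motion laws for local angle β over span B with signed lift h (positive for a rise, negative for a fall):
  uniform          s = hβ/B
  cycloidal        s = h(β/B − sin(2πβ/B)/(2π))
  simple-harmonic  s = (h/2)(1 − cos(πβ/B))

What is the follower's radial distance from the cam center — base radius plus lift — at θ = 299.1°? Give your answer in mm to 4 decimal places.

seg 1 [0°–30.4°] cycloidal, h=25: full span → s += 25 → s = 25.0000
seg 2 [30.4°–104.9°] cycloidal, h=28: full span → s += 28 → s = 53.0000
seg 3 [104.9°–261.1°] uniform, h=11: full span → s += 11 → s = 64.0000
seg 4 [261.1°–360°] cycloidal, h=24: θ=299.1° here. β=38, B=98.9. 24·(0.3842 − sin(2π·0.3842)/(2π)) = 6.6815 → s = 70.6815
radial distance = base radius + s = 43 + 70.6815 = 113.6815

113.6815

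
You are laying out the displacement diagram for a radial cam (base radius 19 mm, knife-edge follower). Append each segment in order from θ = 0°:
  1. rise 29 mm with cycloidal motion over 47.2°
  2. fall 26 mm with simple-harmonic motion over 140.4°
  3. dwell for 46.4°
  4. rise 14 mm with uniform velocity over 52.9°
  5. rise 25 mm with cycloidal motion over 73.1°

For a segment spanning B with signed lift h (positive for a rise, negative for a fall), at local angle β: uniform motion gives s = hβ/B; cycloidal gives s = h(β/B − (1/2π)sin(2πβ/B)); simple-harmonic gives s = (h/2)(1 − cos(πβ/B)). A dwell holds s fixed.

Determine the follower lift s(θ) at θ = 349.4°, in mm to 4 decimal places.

seg 1 [0°–47.2°] cycloidal, h=29: full span → s += 29 → s = 29.0000
seg 2 [47.2°–187.6°] simple-harmonic, h=-26: full span → s += -26 → s = 3.0000
seg 3 [187.6°–234°] dwell: s stays 3.0000
seg 4 [234°–286.9°] uniform, h=14: full span → s += 14 → s = 17.0000
seg 5 [286.9°–360°] cycloidal, h=25: θ=349.4° here. β=62.5, B=73.1. 25·(0.8550 − sin(2π·0.8550)/(2π)) = 24.5189 → s = 41.5189

41.5189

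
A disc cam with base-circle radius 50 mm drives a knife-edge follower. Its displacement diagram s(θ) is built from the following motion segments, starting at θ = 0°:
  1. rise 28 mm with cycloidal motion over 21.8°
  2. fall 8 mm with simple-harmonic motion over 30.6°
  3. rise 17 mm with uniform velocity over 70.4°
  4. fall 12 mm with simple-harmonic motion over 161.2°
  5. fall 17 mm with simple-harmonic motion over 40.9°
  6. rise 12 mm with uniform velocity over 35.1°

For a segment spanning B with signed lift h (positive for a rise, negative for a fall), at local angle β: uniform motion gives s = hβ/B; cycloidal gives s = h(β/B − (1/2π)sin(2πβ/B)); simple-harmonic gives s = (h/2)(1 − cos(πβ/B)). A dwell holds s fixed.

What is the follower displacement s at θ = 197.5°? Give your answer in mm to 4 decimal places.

seg 1 [0°–21.8°] cycloidal, h=28: full span → s += 28 → s = 28.0000
seg 2 [21.8°–52.4°] simple-harmonic, h=-8: full span → s += -8 → s = 20.0000
seg 3 [52.4°–122.8°] uniform, h=17: full span → s += 17 → s = 37.0000
seg 4 [122.8°–284°] simple-harmonic, h=-12: θ=197.5° here. β=74.7, B=161.2. -12/2·(1 − cos(π·0.4634)) = -5.3116 → s = 31.6884

31.6884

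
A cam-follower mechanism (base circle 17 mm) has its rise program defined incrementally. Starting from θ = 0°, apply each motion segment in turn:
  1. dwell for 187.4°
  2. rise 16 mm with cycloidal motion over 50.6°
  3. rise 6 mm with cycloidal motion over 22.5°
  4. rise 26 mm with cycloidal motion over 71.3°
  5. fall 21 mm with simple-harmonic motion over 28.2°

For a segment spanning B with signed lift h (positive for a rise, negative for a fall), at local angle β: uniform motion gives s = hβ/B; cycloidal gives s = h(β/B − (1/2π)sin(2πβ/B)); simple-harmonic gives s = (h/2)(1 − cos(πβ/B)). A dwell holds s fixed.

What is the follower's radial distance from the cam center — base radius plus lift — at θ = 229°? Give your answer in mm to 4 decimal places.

seg 1 [0°–187.4°] dwell: s stays 0.0000
seg 2 [187.4°–238°] cycloidal, h=16: θ=229° here. β=41.6, B=50.6. 16·(0.8221 − sin(2π·0.8221)/(2π)) = 15.4435 → s = 15.4435
radial distance = base radius + s = 17 + 15.4435 = 32.4435

32.4435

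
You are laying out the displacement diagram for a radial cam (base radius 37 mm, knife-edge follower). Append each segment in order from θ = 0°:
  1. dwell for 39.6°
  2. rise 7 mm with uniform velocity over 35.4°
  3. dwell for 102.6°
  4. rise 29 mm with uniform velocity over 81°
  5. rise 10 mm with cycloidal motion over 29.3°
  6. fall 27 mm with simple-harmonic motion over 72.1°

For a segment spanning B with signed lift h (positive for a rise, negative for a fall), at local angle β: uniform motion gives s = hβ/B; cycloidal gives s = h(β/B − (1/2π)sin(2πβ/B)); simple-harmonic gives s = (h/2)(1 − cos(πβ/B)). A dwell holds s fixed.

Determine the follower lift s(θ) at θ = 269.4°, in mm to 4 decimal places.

seg 1 [0°–39.6°] dwell: s stays 0.0000
seg 2 [39.6°–75°] uniform, h=7: full span → s += 7 → s = 7.0000
seg 3 [75°–177.6°] dwell: s stays 7.0000
seg 4 [177.6°–258.6°] uniform, h=29: full span → s += 29 → s = 36.0000
seg 5 [258.6°–287.9°] cycloidal, h=10: θ=269.4° here. β=10.8, B=29.3. 10·(0.3686 − sin(2π·0.3686)/(2π)) = 2.5163 → s = 38.5163

38.5163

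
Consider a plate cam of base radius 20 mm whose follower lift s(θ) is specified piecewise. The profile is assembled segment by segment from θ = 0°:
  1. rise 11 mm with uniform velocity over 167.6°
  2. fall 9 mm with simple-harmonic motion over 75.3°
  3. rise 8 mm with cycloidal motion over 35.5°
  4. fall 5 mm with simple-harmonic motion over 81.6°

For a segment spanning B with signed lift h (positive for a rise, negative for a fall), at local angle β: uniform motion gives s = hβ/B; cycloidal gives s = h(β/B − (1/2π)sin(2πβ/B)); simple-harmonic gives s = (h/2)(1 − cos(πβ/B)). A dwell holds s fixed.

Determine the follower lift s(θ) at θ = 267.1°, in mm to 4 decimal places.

seg 1 [0°–167.6°] uniform, h=11: full span → s += 11 → s = 11.0000
seg 2 [167.6°–242.9°] simple-harmonic, h=-9: full span → s += -9 → s = 2.0000
seg 3 [242.9°–278.4°] cycloidal, h=8: θ=267.1° here. β=24.2, B=35.5. 8·(0.6817 − sin(2π·0.6817)/(2π)) = 6.6113 → s = 8.6113

8.6113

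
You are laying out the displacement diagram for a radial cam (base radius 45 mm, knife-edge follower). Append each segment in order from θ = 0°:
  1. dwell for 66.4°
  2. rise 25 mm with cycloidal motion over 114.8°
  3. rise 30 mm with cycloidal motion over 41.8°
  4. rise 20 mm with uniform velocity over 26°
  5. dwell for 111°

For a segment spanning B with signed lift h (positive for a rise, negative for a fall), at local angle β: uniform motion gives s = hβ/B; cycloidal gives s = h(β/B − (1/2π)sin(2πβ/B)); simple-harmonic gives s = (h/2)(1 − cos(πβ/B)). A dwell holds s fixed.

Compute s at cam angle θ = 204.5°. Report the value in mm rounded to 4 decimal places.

seg 1 [0°–66.4°] dwell: s stays 0.0000
seg 2 [66.4°–181.2°] cycloidal, h=25: full span → s += 25 → s = 25.0000
seg 3 [181.2°–223°] cycloidal, h=30: θ=204.5° here. β=23.3, B=41.8. 30·(0.5574 − sin(2π·0.5574)/(2π)) = 18.4079 → s = 43.4079

43.4079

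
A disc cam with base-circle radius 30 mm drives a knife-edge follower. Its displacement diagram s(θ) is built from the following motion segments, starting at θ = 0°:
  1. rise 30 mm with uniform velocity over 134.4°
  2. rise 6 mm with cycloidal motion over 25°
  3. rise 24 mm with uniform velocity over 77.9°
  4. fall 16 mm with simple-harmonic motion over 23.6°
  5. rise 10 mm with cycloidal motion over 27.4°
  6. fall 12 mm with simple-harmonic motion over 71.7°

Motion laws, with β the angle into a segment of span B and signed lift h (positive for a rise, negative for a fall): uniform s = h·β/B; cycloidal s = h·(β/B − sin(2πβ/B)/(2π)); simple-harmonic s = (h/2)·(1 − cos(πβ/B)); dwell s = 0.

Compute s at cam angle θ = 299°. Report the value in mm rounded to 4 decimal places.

seg 1 [0°–134.4°] uniform, h=30: full span → s += 30 → s = 30.0000
seg 2 [134.4°–159.4°] cycloidal, h=6: full span → s += 6 → s = 36.0000
seg 3 [159.4°–237.3°] uniform, h=24: full span → s += 24 → s = 60.0000
seg 4 [237.3°–260.9°] simple-harmonic, h=-16: full span → s += -16 → s = 44.0000
seg 5 [260.9°–288.3°] cycloidal, h=10: full span → s += 10 → s = 54.0000
seg 6 [288.3°–360°] simple-harmonic, h=-12: θ=299° here. β=10.7, B=71.7. -12/2·(1 − cos(π·0.1492)) = -0.6474 → s = 53.3526

53.3526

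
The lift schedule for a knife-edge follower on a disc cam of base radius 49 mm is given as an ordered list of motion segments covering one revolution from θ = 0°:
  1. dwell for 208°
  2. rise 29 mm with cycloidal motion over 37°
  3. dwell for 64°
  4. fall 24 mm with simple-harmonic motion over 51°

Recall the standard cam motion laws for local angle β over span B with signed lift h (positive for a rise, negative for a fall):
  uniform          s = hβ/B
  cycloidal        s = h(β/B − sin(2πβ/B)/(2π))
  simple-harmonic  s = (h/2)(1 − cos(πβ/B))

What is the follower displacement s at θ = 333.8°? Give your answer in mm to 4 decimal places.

seg 1 [0°–208°] dwell: s stays 0.0000
seg 2 [208°–245°] cycloidal, h=29: full span → s += 29 → s = 29.0000
seg 3 [245°–309°] dwell: s stays 29.0000
seg 4 [309°–360°] simple-harmonic, h=-24: θ=333.8° here. β=24.8, B=51. -24/2·(1 − cos(π·0.4863)) = -11.4827 → s = 17.5173

17.5173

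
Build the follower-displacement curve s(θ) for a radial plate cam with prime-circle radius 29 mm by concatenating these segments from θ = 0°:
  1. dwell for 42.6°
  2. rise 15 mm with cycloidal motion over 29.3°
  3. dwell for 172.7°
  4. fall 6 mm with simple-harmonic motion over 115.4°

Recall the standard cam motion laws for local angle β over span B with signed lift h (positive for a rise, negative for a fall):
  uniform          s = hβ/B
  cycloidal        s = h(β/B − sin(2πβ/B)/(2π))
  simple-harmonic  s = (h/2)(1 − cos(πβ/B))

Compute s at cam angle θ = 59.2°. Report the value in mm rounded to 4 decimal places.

seg 1 [0°–42.6°] dwell: s stays 0.0000
seg 2 [42.6°–71.9°] cycloidal, h=15: θ=59.2° here. β=16.6, B=29.3. 15·(0.5666 − sin(2π·0.5666)/(2π)) = 9.4677 → s = 9.4677

9.4677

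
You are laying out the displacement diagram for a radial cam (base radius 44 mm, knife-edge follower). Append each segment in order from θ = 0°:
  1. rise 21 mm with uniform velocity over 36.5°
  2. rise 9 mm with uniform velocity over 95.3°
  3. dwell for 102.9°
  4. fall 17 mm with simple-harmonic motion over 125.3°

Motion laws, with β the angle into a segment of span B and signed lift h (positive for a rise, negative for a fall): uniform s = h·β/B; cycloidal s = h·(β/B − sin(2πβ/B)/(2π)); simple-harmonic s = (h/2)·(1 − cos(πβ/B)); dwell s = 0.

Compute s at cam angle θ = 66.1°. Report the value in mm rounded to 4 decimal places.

seg 1 [0°–36.5°] uniform, h=21: full span → s += 21 → s = 21.0000
seg 2 [36.5°–131.8°] uniform, h=9: θ=66.1° here. β=29.6, B=95.3. 9·29.6/95.3 = 2.7954 → s = 23.7954

23.7954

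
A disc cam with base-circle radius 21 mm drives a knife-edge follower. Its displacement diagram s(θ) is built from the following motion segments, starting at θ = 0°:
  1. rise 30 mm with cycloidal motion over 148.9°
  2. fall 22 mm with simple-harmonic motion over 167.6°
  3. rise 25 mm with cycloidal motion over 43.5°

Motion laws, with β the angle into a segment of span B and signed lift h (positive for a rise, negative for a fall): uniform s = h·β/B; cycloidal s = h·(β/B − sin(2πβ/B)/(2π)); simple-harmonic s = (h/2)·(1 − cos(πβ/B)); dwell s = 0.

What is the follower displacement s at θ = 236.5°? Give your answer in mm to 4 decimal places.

seg 1 [0°–148.9°] cycloidal, h=30: full span → s += 30 → s = 30.0000
seg 2 [148.9°–316.5°] simple-harmonic, h=-22: θ=236.5° here. β=87.6, B=167.6. -22/2·(1 − cos(π·0.5227)) = -11.7829 → s = 18.2171

18.2171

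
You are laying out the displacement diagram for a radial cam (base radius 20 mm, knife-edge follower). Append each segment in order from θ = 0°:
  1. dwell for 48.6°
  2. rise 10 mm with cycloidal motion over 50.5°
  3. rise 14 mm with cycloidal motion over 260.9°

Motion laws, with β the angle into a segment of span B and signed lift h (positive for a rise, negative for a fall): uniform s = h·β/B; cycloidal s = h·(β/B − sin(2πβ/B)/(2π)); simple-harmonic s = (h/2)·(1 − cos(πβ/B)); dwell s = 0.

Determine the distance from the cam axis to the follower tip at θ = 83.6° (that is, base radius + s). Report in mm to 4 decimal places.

seg 1 [0°–48.6°] dwell: s stays 0.0000
seg 2 [48.6°–99.1°] cycloidal, h=10: θ=83.6° here. β=35, B=50.5. 10·(0.6931 − sin(2π·0.6931)/(2π)) = 8.4215 → s = 8.4215
radial distance = base radius + s = 20 + 8.4215 = 28.4215

28.4215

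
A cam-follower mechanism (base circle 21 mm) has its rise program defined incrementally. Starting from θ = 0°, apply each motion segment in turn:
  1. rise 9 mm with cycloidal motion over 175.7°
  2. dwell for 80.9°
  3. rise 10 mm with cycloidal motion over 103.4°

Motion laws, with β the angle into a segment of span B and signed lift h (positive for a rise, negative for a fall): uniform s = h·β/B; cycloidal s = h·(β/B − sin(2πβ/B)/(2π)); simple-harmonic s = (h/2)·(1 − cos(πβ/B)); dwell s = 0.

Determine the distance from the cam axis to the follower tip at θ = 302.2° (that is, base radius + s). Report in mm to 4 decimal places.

seg 1 [0°–175.7°] cycloidal, h=9: full span → s += 9 → s = 9.0000
seg 2 [175.7°–256.6°] dwell: s stays 9.0000
seg 3 [256.6°–360°] cycloidal, h=10: θ=302.2° here. β=45.6, B=103.4. 10·(0.4410 − sin(2π·0.4410)/(2π)) = 3.8335 → s = 12.8335
radial distance = base radius + s = 21 + 12.8335 = 33.8335

33.8335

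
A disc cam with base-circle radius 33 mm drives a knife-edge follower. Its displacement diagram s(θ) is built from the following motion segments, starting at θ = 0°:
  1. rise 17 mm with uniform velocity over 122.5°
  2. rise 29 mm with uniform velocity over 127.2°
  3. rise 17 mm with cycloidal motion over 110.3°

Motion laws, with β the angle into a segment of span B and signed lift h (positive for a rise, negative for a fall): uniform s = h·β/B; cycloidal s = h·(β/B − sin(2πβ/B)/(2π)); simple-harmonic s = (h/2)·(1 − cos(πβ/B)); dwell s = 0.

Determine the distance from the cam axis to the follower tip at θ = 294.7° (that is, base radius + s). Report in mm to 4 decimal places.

seg 1 [0°–122.5°] uniform, h=17: full span → s += 17 → s = 17.0000
seg 2 [122.5°–249.7°] uniform, h=29: full span → s += 29 → s = 46.0000
seg 3 [249.7°–360°] cycloidal, h=17: θ=294.7° here. β=45, B=110.3. 17·(0.4080 − sin(2π·0.4080)/(2π)) = 5.4570 → s = 51.4570
radial distance = base radius + s = 33 + 51.4570 = 84.4570

84.4570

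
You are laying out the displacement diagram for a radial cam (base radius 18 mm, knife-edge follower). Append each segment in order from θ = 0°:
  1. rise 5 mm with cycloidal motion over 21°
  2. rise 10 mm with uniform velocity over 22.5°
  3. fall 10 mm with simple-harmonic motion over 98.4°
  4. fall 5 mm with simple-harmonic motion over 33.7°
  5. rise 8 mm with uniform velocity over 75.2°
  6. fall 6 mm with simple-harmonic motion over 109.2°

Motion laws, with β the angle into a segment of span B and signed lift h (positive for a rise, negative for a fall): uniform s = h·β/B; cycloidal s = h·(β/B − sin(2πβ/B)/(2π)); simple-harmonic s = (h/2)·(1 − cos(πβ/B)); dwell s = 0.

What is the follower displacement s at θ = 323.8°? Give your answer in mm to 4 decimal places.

seg 1 [0°–21°] cycloidal, h=5: full span → s += 5 → s = 5.0000
seg 2 [21°–43.5°] uniform, h=10: full span → s += 10 → s = 15.0000
seg 3 [43.5°–141.9°] simple-harmonic, h=-10: full span → s += -10 → s = 5.0000
seg 4 [141.9°–175.6°] simple-harmonic, h=-5: full span → s += -5 → s = 0.0000
seg 5 [175.6°–250.8°] uniform, h=8: full span → s += 8 → s = 8.0000
seg 6 [250.8°–360°] simple-harmonic, h=-6: θ=323.8° here. β=73, B=109.2. -6/2·(1 − cos(π·0.6685)) = -4.5149 → s = 3.4851

3.4851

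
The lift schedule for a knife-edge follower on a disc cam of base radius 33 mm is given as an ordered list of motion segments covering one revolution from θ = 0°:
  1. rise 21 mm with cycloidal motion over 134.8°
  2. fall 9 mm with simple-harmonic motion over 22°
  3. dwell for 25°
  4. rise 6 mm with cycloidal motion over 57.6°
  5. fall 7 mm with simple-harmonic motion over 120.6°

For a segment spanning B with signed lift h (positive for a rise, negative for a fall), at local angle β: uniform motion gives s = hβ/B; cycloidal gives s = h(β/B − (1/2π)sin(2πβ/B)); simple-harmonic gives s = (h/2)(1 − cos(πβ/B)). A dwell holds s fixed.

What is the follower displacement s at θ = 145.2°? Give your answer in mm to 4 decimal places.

seg 1 [0°–134.8°] cycloidal, h=21: full span → s += 21 → s = 21.0000
seg 2 [134.8°–156.8°] simple-harmonic, h=-9: θ=145.2° here. β=10.4, B=22. -9/2·(1 − cos(π·0.4727)) = -4.1149 → s = 16.8851

16.8851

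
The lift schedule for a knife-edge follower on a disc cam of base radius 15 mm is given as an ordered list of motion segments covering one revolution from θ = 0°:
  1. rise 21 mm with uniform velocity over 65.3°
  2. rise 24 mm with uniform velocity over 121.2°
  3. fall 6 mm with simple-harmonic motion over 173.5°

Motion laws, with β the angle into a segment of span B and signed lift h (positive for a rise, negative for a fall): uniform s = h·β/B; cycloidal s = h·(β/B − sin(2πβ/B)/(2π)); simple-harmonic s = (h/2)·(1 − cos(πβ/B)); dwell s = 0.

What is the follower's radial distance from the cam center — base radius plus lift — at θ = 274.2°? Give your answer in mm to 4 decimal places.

seg 1 [0°–65.3°] uniform, h=21: full span → s += 21 → s = 21.0000
seg 2 [65.3°–186.5°] uniform, h=24: full span → s += 24 → s = 45.0000
seg 3 [186.5°–360°] simple-harmonic, h=-6: θ=274.2° here. β=87.7, B=173.5. -6/2·(1 − cos(π·0.5055)) = -3.0516 → s = 41.9484
radial distance = base radius + s = 15 + 41.9484 = 56.9484

56.9484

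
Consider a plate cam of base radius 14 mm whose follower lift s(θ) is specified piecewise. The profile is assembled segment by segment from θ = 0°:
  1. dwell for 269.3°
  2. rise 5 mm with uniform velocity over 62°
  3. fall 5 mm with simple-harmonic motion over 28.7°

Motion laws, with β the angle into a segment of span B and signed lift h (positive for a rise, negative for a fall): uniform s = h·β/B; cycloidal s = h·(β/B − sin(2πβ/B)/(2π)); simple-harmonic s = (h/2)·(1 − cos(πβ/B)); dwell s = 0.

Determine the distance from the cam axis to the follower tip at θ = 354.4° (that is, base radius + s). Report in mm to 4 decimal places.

seg 1 [0°–269.3°] dwell: s stays 0.0000
seg 2 [269.3°–331.3°] uniform, h=5: full span → s += 5 → s = 5.0000
seg 3 [331.3°–360°] simple-harmonic, h=-5: θ=354.4° here. β=23.1, B=28.7. -5/2·(1 − cos(π·0.8049)) = -4.5448 → s = 0.4552
radial distance = base radius + s = 14 + 0.4552 = 14.4552

14.4552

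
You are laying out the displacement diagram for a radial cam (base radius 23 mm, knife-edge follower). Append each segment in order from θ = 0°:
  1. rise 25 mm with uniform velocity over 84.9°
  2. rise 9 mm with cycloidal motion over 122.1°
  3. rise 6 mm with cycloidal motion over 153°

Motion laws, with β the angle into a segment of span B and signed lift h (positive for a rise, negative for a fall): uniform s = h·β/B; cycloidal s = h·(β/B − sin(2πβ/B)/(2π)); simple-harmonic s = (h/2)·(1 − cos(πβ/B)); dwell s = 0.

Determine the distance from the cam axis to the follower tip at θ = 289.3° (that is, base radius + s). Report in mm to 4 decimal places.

seg 1 [0°–84.9°] uniform, h=25: full span → s += 25 → s = 25.0000
seg 2 [84.9°–207°] cycloidal, h=9: full span → s += 9 → s = 34.0000
seg 3 [207°–360°] cycloidal, h=6: θ=289.3° here. β=82.3, B=153. 6·(0.5379 − sin(2π·0.5379)/(2π)) = 3.4528 → s = 37.4528
radial distance = base radius + s = 23 + 37.4528 = 60.4528

60.4528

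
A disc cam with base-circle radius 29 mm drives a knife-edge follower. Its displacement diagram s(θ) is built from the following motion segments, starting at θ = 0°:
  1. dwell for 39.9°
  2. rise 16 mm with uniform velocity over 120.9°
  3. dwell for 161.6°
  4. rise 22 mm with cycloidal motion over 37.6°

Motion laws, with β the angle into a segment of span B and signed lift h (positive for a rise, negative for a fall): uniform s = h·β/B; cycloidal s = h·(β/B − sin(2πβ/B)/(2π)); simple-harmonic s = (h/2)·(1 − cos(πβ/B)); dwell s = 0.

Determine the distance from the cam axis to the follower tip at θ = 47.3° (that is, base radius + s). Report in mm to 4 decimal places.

seg 1 [0°–39.9°] dwell: s stays 0.0000
seg 2 [39.9°–160.8°] uniform, h=16: θ=47.3° here. β=7.4, B=120.9. 16·7.4/120.9 = 0.9793 → s = 0.9793
radial distance = base radius + s = 29 + 0.9793 = 29.9793

29.9793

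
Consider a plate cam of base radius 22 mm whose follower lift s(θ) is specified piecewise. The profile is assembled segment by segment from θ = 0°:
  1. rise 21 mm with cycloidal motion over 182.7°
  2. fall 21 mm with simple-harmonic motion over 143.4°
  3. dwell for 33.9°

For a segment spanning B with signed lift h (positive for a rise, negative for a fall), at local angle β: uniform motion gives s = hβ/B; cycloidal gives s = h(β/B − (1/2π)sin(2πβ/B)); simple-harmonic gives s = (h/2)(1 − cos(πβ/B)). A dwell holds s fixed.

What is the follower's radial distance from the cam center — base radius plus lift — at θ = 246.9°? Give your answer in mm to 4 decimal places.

seg 1 [0°–182.7°] cycloidal, h=21: full span → s += 21 → s = 21.0000
seg 2 [182.7°–326.1°] simple-harmonic, h=-21: θ=246.9° here. β=64.2, B=143.4. -21/2·(1 − cos(π·0.4477)) = -8.7825 → s = 12.2175
radial distance = base radius + s = 22 + 12.2175 = 34.2175

34.2175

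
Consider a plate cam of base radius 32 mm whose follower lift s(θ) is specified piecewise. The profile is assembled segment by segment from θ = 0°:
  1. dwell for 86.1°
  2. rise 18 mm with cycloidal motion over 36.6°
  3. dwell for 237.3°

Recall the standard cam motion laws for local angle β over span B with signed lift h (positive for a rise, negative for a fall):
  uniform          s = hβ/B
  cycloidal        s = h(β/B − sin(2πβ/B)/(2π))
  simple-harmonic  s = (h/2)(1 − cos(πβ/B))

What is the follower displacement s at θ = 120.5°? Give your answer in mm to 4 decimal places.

seg 1 [0°–86.1°] dwell: s stays 0.0000
seg 2 [86.1°–122.7°] cycloidal, h=18: θ=120.5° here. β=34.4, B=36.6. 18·(0.9399 − sin(2π·0.9399)/(2π)) = 17.9745 → s = 17.9745

17.9745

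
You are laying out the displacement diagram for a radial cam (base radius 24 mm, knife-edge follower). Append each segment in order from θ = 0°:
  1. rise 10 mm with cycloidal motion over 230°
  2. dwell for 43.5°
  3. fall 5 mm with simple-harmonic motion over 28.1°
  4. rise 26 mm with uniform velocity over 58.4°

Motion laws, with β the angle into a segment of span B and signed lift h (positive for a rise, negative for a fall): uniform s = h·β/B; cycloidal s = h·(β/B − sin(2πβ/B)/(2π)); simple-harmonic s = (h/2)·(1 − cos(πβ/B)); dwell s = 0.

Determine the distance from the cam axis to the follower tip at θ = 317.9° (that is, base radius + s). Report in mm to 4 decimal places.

seg 1 [0°–230°] cycloidal, h=10: full span → s += 10 → s = 10.0000
seg 2 [230°–273.5°] dwell: s stays 10.0000
seg 3 [273.5°–301.6°] simple-harmonic, h=-5: full span → s += -5 → s = 5.0000
seg 4 [301.6°–360°] uniform, h=26: θ=317.9° here. β=16.3, B=58.4. 26·16.3/58.4 = 7.2568 → s = 12.2568
radial distance = base radius + s = 24 + 12.2568 = 36.2568

36.2568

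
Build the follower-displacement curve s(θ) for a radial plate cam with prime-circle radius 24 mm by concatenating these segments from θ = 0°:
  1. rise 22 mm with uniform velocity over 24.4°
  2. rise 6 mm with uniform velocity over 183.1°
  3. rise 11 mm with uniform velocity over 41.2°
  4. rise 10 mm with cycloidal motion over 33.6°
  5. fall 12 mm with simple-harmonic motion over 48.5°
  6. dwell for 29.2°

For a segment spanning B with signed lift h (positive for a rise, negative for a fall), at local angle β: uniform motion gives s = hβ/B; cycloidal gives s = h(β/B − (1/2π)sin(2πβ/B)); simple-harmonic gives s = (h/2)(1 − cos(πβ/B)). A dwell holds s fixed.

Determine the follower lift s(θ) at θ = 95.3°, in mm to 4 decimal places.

seg 1 [0°–24.4°] uniform, h=22: full span → s += 22 → s = 22.0000
seg 2 [24.4°–207.5°] uniform, h=6: θ=95.3° here. β=70.9, B=183.1. 6·70.9/183.1 = 2.3233 → s = 24.3233

24.3233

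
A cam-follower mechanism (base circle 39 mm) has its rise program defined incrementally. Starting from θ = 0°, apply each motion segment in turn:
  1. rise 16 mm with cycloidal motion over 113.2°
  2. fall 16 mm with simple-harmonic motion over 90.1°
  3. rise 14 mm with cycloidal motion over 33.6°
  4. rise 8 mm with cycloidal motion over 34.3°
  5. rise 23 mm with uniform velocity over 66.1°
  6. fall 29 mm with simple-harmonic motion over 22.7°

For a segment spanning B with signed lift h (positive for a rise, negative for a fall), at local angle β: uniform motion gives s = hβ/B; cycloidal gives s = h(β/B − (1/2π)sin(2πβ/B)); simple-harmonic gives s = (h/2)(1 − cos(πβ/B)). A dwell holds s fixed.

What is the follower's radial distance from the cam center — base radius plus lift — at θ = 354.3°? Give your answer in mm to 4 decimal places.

seg 1 [0°–113.2°] cycloidal, h=16: full span → s += 16 → s = 16.0000
seg 2 [113.2°–203.3°] simple-harmonic, h=-16: full span → s += -16 → s = 0.0000
seg 3 [203.3°–236.9°] cycloidal, h=14: full span → s += 14 → s = 14.0000
seg 4 [236.9°–271.2°] cycloidal, h=8: full span → s += 8 → s = 22.0000
seg 5 [271.2°–337.3°] uniform, h=23: full span → s += 23 → s = 45.0000
seg 6 [337.3°–360°] simple-harmonic, h=-29: θ=354.3° here. β=17, B=22.7. -29/2·(1 − cos(π·0.7489)) = -24.7175 → s = 20.2825
radial distance = base radius + s = 39 + 20.2825 = 59.2825

59.2825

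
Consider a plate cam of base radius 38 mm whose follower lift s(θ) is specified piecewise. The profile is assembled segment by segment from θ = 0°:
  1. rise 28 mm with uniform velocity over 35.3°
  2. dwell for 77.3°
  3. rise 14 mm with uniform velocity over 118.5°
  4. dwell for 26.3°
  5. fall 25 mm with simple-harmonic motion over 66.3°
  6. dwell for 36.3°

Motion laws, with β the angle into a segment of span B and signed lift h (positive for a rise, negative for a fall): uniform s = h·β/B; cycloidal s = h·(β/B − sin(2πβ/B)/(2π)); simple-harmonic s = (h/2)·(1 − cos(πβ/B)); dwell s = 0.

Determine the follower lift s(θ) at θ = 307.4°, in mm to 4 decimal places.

seg 1 [0°–35.3°] uniform, h=28: full span → s += 28 → s = 28.0000
seg 2 [35.3°–112.6°] dwell: s stays 28.0000
seg 3 [112.6°–231.1°] uniform, h=14: full span → s += 14 → s = 42.0000
seg 4 [231.1°–257.4°] dwell: s stays 42.0000
seg 5 [257.4°–323.7°] simple-harmonic, h=-25: θ=307.4° here. β=50, B=66.3. -25/2·(1 − cos(π·0.7541)) = -21.4533 → s = 20.5467

20.5467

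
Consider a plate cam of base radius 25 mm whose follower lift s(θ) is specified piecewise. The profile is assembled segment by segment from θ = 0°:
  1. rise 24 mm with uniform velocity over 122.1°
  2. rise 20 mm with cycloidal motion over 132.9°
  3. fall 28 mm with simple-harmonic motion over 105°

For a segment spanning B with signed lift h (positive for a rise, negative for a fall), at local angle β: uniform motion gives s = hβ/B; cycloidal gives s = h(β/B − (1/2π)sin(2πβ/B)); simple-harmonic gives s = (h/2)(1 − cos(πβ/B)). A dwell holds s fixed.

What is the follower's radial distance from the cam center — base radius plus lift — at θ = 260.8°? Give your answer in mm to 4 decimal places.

seg 1 [0°–122.1°] uniform, h=24: full span → s += 24 → s = 24.0000
seg 2 [122.1°–255°] cycloidal, h=20: full span → s += 20 → s = 44.0000
seg 3 [255°–360°] simple-harmonic, h=-28: θ=260.8° here. β=5.8, B=105. -28/2·(1 − cos(π·0.0552)) = -0.2103 → s = 43.7897
radial distance = base radius + s = 25 + 43.7897 = 68.7897

68.7897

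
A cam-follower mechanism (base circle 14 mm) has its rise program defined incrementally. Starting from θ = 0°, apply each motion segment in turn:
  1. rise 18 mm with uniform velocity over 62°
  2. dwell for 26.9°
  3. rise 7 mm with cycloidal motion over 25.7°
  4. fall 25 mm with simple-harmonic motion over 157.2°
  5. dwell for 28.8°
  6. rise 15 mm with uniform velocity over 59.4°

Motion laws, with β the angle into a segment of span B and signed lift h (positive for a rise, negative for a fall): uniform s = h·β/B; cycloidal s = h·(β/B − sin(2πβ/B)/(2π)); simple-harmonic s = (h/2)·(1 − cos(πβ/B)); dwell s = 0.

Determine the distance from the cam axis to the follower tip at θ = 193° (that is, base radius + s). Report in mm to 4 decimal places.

seg 1 [0°–62°] uniform, h=18: full span → s += 18 → s = 18.0000
seg 2 [62°–88.9°] dwell: s stays 18.0000
seg 3 [88.9°–114.6°] cycloidal, h=7: full span → s += 7 → s = 25.0000
seg 4 [114.6°–271.8°] simple-harmonic, h=-25: θ=193° here. β=78.4, B=157.2. -25/2·(1 − cos(π·0.4987)) = -12.4500 → s = 12.5500
radial distance = base radius + s = 14 + 12.5500 = 26.5500

26.5500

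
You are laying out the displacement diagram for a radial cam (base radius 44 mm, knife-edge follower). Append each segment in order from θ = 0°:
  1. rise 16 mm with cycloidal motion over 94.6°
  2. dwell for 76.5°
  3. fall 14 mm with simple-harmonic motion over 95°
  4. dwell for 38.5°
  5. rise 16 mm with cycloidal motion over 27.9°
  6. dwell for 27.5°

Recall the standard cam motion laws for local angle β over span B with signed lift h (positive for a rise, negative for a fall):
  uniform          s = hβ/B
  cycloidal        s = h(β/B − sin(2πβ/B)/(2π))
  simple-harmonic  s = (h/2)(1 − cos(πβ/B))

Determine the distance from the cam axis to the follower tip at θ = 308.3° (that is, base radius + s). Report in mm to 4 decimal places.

seg 1 [0°–94.6°] cycloidal, h=16: full span → s += 16 → s = 16.0000
seg 2 [94.6°–171.1°] dwell: s stays 16.0000
seg 3 [171.1°–266.1°] simple-harmonic, h=-14: full span → s += -14 → s = 2.0000
seg 4 [266.1°–304.6°] dwell: s stays 2.0000
seg 5 [304.6°–332.5°] cycloidal, h=16: θ=308.3° here. β=3.7, B=27.9. 16·(0.1326 − sin(2π·0.1326)/(2π)) = 0.2372 → s = 2.2372
radial distance = base radius + s = 44 + 2.2372 = 46.2372

46.2372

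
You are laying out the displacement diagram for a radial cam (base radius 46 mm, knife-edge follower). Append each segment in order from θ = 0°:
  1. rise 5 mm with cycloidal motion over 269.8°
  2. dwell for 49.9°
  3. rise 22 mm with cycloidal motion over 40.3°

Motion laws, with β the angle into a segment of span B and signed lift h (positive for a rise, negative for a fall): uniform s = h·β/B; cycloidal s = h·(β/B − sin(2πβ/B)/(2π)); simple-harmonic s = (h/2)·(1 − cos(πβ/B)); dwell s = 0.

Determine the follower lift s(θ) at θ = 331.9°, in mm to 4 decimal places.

seg 1 [0°–269.8°] cycloidal, h=5: full span → s += 5 → s = 5.0000
seg 2 [269.8°–319.7°] dwell: s stays 5.0000
seg 3 [319.7°–360°] cycloidal, h=22: θ=331.9° here. β=12.2, B=40.3. 22·(0.3027 − sin(2π·0.3027)/(2π)) = 3.3491 → s = 8.3491

8.3491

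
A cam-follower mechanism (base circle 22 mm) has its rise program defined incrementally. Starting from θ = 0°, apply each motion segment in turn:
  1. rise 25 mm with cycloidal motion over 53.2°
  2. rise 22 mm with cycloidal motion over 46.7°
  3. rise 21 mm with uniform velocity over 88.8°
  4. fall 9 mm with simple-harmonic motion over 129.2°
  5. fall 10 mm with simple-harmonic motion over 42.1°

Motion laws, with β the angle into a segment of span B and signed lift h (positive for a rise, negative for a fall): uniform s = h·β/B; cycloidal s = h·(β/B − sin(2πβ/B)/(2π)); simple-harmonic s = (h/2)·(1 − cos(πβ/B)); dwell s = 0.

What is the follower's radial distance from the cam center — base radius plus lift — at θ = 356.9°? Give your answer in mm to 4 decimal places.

seg 1 [0°–53.2°] cycloidal, h=25: full span → s += 25 → s = 25.0000
seg 2 [53.2°–99.9°] cycloidal, h=22: full span → s += 22 → s = 47.0000
seg 3 [99.9°–188.7°] uniform, h=21: full span → s += 21 → s = 68.0000
seg 4 [188.7°–317.9°] simple-harmonic, h=-9: full span → s += -9 → s = 59.0000
seg 5 [317.9°–360°] simple-harmonic, h=-10: θ=356.9° here. β=39, B=42.1. -10/2·(1 − cos(π·0.9264)) = -9.8668 → s = 49.1332
radial distance = base radius + s = 22 + 49.1332 = 71.1332

71.1332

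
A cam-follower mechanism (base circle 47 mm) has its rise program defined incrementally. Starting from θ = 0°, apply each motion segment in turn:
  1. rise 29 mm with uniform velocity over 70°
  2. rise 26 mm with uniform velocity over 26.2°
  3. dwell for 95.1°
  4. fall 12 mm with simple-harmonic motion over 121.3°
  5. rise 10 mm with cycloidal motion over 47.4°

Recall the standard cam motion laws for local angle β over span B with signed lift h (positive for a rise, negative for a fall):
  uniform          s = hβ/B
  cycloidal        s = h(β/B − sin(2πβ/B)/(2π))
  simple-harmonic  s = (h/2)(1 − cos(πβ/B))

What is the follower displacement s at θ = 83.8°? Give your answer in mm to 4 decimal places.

seg 1 [0°–70°] uniform, h=29: full span → s += 29 → s = 29.0000
seg 2 [70°–96.2°] uniform, h=26: θ=83.8° here. β=13.8, B=26.2. 26·13.8/26.2 = 13.6947 → s = 42.6947

42.6947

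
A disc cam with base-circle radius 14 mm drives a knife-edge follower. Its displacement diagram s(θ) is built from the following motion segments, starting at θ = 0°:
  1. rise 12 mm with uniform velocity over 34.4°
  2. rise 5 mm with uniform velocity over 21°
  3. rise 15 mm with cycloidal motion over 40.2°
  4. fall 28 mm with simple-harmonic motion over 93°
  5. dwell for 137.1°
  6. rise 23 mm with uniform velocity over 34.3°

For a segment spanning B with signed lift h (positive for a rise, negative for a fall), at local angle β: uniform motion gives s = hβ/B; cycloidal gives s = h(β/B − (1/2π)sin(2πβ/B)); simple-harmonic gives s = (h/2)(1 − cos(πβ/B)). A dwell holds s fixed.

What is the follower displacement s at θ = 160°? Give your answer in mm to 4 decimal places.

seg 1 [0°–34.4°] uniform, h=12: full span → s += 12 → s = 12.0000
seg 2 [34.4°–55.4°] uniform, h=5: full span → s += 5 → s = 17.0000
seg 3 [55.4°–95.6°] cycloidal, h=15: full span → s += 15 → s = 32.0000
seg 4 [95.6°–188.6°] simple-harmonic, h=-28: θ=160° here. β=64.4, B=93. -28/2·(1 − cos(π·0.6925)) = -21.9589 → s = 10.0411

10.0411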